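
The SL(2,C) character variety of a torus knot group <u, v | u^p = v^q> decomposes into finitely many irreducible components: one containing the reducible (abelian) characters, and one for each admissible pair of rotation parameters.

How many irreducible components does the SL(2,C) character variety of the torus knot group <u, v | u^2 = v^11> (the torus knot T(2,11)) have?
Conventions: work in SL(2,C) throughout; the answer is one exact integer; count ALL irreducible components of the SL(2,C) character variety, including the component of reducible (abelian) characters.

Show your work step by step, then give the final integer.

6

In the torus knot group T(2,11), u^2 = v^11 is central, so an irreducible representation sends it to +I or -I (Schur).
This locks tr(u) to 2*cos(pi*alpha/2), alpha in 1..1, and tr(v) to 2*cos(pi*beta/11), beta in 1..10, on each component of irreducible characters.
The two central values (-1)^alpha I and (-1)^beta I must be the same matrix, so alpha and beta share a parity.
count pairs: odd alpha (1 choices) x odd beta (5), plus even alpha (0) x even beta (5): 1*5 + 0*5 = 5.
components with irreducible characters: 5; plus the single component of reducible (abelian) characters: total 6.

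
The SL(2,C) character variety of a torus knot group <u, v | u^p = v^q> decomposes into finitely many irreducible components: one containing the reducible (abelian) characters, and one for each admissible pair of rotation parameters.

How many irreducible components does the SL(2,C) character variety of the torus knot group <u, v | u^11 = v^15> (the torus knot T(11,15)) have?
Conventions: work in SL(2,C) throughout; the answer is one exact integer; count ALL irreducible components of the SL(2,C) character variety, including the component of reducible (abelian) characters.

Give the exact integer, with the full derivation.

For T(11,15): irreducibility forces the central element u^11 = v^15 to one of +I, -I.
This locks tr(u) to 2*cos(pi*alpha/11), alpha in 1..10, and tr(v) to 2*cos(pi*beta/15), beta in 1..14, on each component of irreducible characters.
Consistency of u^11 = (-1)^alpha I with v^15 = (-1)^beta I forces alpha = beta (mod 2).
Enumerate parity-matched pairs: 5*7 odd-odd plus 5*7 even-even gives 70.
Total: 70 irreducible-character components + 1 reducible (abelian) component = 71.

71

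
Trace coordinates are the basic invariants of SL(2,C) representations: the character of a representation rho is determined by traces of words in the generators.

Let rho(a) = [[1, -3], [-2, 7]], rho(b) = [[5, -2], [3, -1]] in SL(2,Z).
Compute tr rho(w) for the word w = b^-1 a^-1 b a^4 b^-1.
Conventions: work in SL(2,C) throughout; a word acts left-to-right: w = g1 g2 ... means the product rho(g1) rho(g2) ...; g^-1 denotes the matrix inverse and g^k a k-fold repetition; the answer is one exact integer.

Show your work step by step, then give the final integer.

rho(b^-1) = [[-1, 2], [-3, 5]]
... * rho(a^-1) = [[7, 3], [2, 1]]  ->  [[-3, -1], [-11, -4]]
... * rho(b) = [[5, -2], [3, -1]]  ->  [[-18, 7], [-67, 26]]
... * rho(a) = [[1, -3], [-2, 7]]  ->  [[-32, 103], [-119, 383]]
... * rho(a) = [[1, -3], [-2, 7]]  ->  [[-238, 817], [-885, 3038]]
... * rho(a) = [[1, -3], [-2, 7]]  ->  [[-1872, 6433], [-6961, 23921]]
... * rho(a) = [[1, -3], [-2, 7]]  ->  [[-14738, 50647], [-54803, 188330]]
... * rho(b^-1) = [[-1, 2], [-3, 5]]  ->  [[-137203, 223759], [-510187, 832044]]
tr = -137203 + 832044 = 694841

694841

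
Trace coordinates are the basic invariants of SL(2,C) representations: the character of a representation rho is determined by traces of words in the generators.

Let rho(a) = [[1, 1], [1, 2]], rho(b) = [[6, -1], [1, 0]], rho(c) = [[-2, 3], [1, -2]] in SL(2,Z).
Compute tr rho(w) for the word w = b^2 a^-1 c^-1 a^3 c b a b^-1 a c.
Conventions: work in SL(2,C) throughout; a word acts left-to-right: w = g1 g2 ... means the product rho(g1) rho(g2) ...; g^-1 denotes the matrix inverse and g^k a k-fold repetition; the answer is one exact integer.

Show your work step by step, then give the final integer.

-1238

rho(b) = [[6, -1], [1, 0]]
... * rho(b) = [[6, -1], [1, 0]]  ->  [[35, -6], [6, -1]]
... * rho(a^-1) = [[2, -1], [-1, 1]]  ->  [[76, -41], [13, -7]]
... * rho(c^-1) = [[-2, -3], [-1, -2]]  ->  [[-111, -146], [-19, -25]]
... * rho(a) = [[1, 1], [1, 2]]  ->  [[-257, -403], [-44, -69]]
... * rho(a) = [[1, 1], [1, 2]]  ->  [[-660, -1063], [-113, -182]]
... * rho(a) = [[1, 1], [1, 2]]  ->  [[-1723, -2786], [-295, -477]]
... * rho(c) = [[-2, 3], [1, -2]]  ->  [[660, 403], [113, 69]]
... * rho(b) = [[6, -1], [1, 0]]  ->  [[4363, -660], [747, -113]]
... * rho(a) = [[1, 1], [1, 2]]  ->  [[3703, 3043], [634, 521]]
... * rho(b^-1) = [[0, 1], [-1, 6]]  ->  [[-3043, 21961], [-521, 3760]]
... * rho(a) = [[1, 1], [1, 2]]  ->  [[18918, 40879], [3239, 6999]]
... * rho(c) = [[-2, 3], [1, -2]]  ->  [[3043, -25004], [521, -4281]]
tr = 3043 + -4281 = -1238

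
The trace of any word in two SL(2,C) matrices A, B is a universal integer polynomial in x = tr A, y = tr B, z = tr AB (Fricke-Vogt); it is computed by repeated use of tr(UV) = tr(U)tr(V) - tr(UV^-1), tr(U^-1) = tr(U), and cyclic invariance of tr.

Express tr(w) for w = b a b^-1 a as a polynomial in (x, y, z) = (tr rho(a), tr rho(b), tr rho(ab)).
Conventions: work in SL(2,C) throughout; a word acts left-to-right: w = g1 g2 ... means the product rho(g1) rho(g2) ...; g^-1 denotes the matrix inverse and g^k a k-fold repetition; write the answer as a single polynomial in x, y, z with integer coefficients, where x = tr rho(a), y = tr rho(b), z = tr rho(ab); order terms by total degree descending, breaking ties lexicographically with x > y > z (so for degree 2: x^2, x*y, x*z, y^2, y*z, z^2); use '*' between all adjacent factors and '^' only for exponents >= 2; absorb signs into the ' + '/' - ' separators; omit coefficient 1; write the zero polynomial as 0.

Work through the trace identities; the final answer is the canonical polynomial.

x*y*z - y^2 - z^2 + 2

trace(a b a) = trace(a) * trace(b a) - trace(b) = x*z - y
trace(a b a b) = trace(b a) * trace(b a) - trace(1)   [split at repeated b] = z^2 - 2
apply: trace(b a b^-1 a) = trace(a b a) * trace(b) - trace(a b a b) = x*y*z - y^2 - z^2 + 2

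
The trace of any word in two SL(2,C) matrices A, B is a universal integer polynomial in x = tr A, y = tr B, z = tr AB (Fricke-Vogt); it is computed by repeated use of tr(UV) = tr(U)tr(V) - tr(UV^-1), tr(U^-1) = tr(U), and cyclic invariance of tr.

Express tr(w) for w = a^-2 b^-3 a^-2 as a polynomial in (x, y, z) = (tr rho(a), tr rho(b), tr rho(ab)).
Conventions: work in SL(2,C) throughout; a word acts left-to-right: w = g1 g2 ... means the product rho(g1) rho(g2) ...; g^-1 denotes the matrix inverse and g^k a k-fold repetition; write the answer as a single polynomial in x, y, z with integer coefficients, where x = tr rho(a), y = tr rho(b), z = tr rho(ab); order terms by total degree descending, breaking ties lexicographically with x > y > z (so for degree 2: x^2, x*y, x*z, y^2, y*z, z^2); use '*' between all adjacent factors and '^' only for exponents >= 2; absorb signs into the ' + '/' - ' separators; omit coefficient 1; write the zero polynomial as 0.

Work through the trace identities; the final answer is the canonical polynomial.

x^3*y^2*z - x^4*y - x^2*y^3 - x^3*z - 2*x*y^2*z + 5*x^2*y + y^3 + 2*x*z - 3*y

trace(a^-1) = trace(a) = x
use: trace(a^-2) = trace(a^-1) trace(a) - trace(1)  (eliminate a^-1) = x^2 - 2
apply: trace(b a^-1) = trace(b) trace(a) - trace(b a)  (eliminate a^-1) = x*y - z
trace(a^-2 b) = trace(b a^-1) trace(a) - trace(b)  (eliminate a^-1) = x^2*y - x*z - y
trace(a^-1 b^-1 a^-1) = trace(a^-2) trace(b) - trace(a^-2 b)  (eliminate b^-1) = x*z - y
trace(b^-1 a^-3) = trace(a^-1 b^-1 a^-1) trace(a) - trace(a^-1 b^-1)  (eliminate a^-1) = x^2*z - x*y - z
apply: trace(a^-3) = trace(a^-2) trace(a) - trace(a^-1)  (eliminate a^-1) = x^3 - 3*x
use: trace(b^-2 a^-3) = trace(b^-1 a^-3) trace(b) - trace(b^-1 a^-3 b)  (eliminate b^-1) = x^2*y*z - x^3 - x*y^2 - y*z + 3*x
use: trace(a^-1 b^-3 a^-2) = trace(b^-2 a^-3) trace(b) - trace(b^-2 a^-3 b)  (eliminate b^-1) = x^2*y^2*z - x^3*y - x*y^3 - x^2*z - y^2*z + 4*x*y + z
trace(a^-1 b^-2) = trace(b^-1 a^-1) trace(b) - trace(b^-1 a^-1 b)  (eliminate b^-1) = y*z - x
use: trace(b^-2) = trace(b^-1) trace(b) - trace(1)  (eliminate b^-1) = y^2 - 2
trace(a^-2 b^-2) = trace(a^-1 b^-2) trace(a) - trace(a^-1 b^-2 a)  (eliminate a^-1) = x*y*z - x^2 - y^2 + 2
use: trace(a^-1 b^-3 a^-1) = trace(a^-2 b^-2) trace(b) - trace(a^-2 b^-1)  (eliminate b^-1) = x*y^2*z - x^2*y - y^3 - x*z + 3*y
apply: trace(a^-2 b^-3 a^-2) = trace(a^-1 b^-3 a^-2) trace(a) - trace(a^-1 b^-3 a^-1)  (eliminate a^-1) = x^3*y^2*z - x^4*y - x^2*y^3 - x^3*z - 2*x*y^2*z + 5*x^2*y + y^3 + 2*x*z - 3*y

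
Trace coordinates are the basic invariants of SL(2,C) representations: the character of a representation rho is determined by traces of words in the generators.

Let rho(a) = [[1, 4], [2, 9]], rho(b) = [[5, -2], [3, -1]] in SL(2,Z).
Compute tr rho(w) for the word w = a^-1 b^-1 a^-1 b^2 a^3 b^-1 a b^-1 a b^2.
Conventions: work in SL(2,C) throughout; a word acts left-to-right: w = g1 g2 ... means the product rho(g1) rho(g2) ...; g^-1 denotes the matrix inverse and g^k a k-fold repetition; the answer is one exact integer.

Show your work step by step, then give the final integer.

236852324

rho(a^-1) = [[9, -4], [-2, 1]]
... * rho(b^-1) = [[-1, 2], [-3, 5]]  ->  [[3, -2], [-1, 1]]
... * rho(a^-1) = [[9, -4], [-2, 1]]  ->  [[31, -14], [-11, 5]]
... * rho(b) = [[5, -2], [3, -1]]  ->  [[113, -48], [-40, 17]]
... * rho(b) = [[5, -2], [3, -1]]  ->  [[421, -178], [-149, 63]]
... * rho(a) = [[1, 4], [2, 9]]  ->  [[65, 82], [-23, -29]]
... * rho(a) = [[1, 4], [2, 9]]  ->  [[229, 998], [-81, -353]]
... * rho(a) = [[1, 4], [2, 9]]  ->  [[2225, 9898], [-787, -3501]]
... * rho(b^-1) = [[-1, 2], [-3, 5]]  ->  [[-31919, 53940], [11290, -19079]]
... * rho(a) = [[1, 4], [2, 9]]  ->  [[75961, 357784], [-26868, -126551]]
... * rho(b^-1) = [[-1, 2], [-3, 5]]  ->  [[-1149313, 1940842], [406521, -686491]]
... * rho(a) = [[1, 4], [2, 9]]  ->  [[2732371, 12870326], [-966461, -4552335]]
... * rho(b) = [[5, -2], [3, -1]]  ->  [[52272833, -18335068], [-18489310, 6485257]]
... * rho(b) = [[5, -2], [3, -1]]  ->  [[206358961, -86210598], [-72990779, 30493363]]
tr = 206358961 + 30493363 = 236852324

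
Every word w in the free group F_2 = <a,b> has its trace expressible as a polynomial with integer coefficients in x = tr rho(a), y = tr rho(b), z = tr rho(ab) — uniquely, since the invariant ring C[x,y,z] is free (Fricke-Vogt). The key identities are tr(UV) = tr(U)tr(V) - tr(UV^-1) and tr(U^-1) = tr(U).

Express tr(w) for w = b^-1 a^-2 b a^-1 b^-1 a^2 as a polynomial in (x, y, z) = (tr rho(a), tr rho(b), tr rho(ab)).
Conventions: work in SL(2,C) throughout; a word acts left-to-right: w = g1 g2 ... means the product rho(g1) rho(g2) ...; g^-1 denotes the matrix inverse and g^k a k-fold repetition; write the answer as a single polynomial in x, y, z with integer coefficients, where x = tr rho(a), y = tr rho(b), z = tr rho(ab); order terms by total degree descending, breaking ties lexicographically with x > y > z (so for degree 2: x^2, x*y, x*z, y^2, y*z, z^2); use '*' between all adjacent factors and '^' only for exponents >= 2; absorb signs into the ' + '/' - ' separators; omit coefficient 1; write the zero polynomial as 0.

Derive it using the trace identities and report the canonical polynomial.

trace(b^-1) = trace(b) = y
and trace(a^2) = trace(a)*trace(a) - trace(1) = x^2 - 2
next, trace(a^3) = trace(a)*trace(a^2) - trace(a) = x^3 - 3*x
trace(b a^2) = trace(a)*trace(b a) - trace(b) = x*z - y
trace(a^3 b) = trace(a)*trace(b a^2) - trace(b a) = x^2*z - x*y - z
trace(a b^-1 a^2) = trace(a^3)*trace(b) - trace(a^3 b) = x^3*y - x^2*z - 2*x*y + z
next, trace(a b a^3) = trace(a)*trace(b a^3) - trace(b a^2) = x^3*z - x^2*y - 2*x*z + y
next, trace(b a b a) = trace(b a)*trace(b a) - trace(1)   [split at repeated b] = z^2 - 2
next, trace(b a b) = trace(b)*trace(a b) - trace(a) = y*z - x
trace(b a b a^2) = trace(a)*trace(b a b a) - trace(b a b) = x*z^2 - y*z - x
trace(a b a^3 b) = trace(a)*trace(b a b a^2) - trace(b a b a) = x^2*z^2 - x*y*z - x^2 - z^2 + 2
next, trace(a^2 b^-1 a b a) = trace(a b a^3)*trace(b) - trace(a b a^3 b) = x^3*y*z - x^2*y^2 - x^2*z^2 - x*y*z + x^2 + y^2 + z^2 - 2
and trace(b a b a b a) = trace(b a)*trace(b a b a) - trace(b^-1 a^-1)   [split at repeated b] = z^3 - 3*z
and trace(b a b a b) = trace(b)*trace(a b a b) - trace(a b a) = y*z^2 - x*z - y
next, trace(a b a b a^2 b) = trace(a)*trace(b a b a b a) - trace(b a b a b) = x*z^3 - y*z^2 - 2*x*z + y
and trace(a^2 b^-1 a b a b) = trace(a b a b a^2)*trace(b) - trace(a b a b a^2 b) = x^2*y*z^2 - x*y^2*z - x*z^3 - x^2*y + 2*x*z + y
next, trace(b a b^-1 a^2 b^-1 a) = trace(a^2 b^-1 a b a)*trace(b) - trace(a^2 b^-1 a b a b) = x^3*y^2*z - x^2*y^3 - 2*x^2*y*z^2 + x*z^3 + 2*x^2*y + y^3 + y*z^2 - 2*x*z - 3*y
trace(a^-1 b a b^-1 a^2 b^-1) = trace(b a b^-1 a^2 b^-1)*trace(a) - trace(b a b^-1 a^2 b^-1 a) = -x^3*y^2*z + x^4*y + x^2*y^3 + 2*x^2*y*z^2 - x^3*z - x*z^3 - 4*x^2*y - y^3 - y*z^2 + 3*x*z + 3*y
trace(b^-1 a^2 b^-1 a^-2 b a) = trace(a^-1 b a b^-1 a^2 b^-1)*trace(a) - trace(a^-1 b a b^-1 a^2 b^-1 a) = -x^4*y^2*z + x^5*y + x^3*y^3 + 2*x^3*y*z^2 - x^4*z - x^2*z^3 - 5*x^3*y - x*y^3 - x*y*z^2 + 4*x^2*z + 5*x*y - z
next, trace(b^-1 a^-2 b a^-1 b^-1 a^2) = trace(b^-1 a^2 b^-1 a^-2 b)*trace(a) - trace(b^-1 a^2 b^-1 a^-2 b a) = x^4*y^2*z - x^5*y - x^3*y^3 - 2*x^3*y*z^2 + x^4*z + x^2*z^3 + 5*x^3*y + x*y^3 + x*y*z^2 - 4*x^2*z - 4*x*y + z

x^4*y^2*z - x^5*y - x^3*y^3 - 2*x^3*y*z^2 + x^4*z + x^2*z^3 + 5*x^3*y + x*y^3 + x*y*z^2 - 4*x^2*z - 4*x*y + z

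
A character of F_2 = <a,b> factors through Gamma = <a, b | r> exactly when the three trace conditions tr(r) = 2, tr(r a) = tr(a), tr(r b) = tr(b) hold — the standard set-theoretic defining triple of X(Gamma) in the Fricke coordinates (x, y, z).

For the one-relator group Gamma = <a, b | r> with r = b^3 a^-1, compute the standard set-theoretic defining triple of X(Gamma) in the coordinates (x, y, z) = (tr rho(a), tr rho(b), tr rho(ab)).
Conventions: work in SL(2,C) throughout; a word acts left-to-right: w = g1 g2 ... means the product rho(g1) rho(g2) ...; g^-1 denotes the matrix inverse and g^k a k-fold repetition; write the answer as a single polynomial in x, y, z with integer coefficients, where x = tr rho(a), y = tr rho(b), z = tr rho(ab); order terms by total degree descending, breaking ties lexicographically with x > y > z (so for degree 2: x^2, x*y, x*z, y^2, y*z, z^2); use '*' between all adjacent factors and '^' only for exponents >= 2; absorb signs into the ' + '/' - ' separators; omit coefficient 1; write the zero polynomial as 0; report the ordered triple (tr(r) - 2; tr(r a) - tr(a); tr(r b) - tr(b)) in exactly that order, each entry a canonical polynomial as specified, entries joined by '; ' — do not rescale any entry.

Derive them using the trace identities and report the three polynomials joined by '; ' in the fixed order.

x*y^3 - y^2*z - 2*x*y + z - 2; y^3 - x - 3*y; x*y^4 - y^3*z - 3*x*y^2 + 2*y*z + x - y

trace(b^2) = trace(b)*trace(b) - trace(1) = y^2 - 2
trace(b^3) = trace(b)*trace(b^2) - trace(b) = y^3 - 3*y
trace(b a b) = trace(b)*trace(a b) - trace(a) = y*z - x
trace(b^3 a) = trace(b)*trace(b a b) - trace(b a) = y^2*z - x*y - z
trace(b^3 a^-1) = trace(b^3)*trace(a) - trace(b^3 a) = x*y^3 - y^2*z - 2*x*y + z
trace(b^4) = trace(b)*trace(b^3) - trace(b^2)  (reduce the b square) = y^4 - 4*y^2 + 2
trace(b^4 a) = trace(b)*trace(b a b^2) - trace(b a b)  (reduce the b square) = y^3*z - x*y^2 - 2*y*z + x
trace(b^3 a^-1 b) = trace(b^4)*trace(a) - trace(b^4 a)  (eliminate a^-1) = x*y^4 - y^3*z - 3*x*y^2 + 2*y*z + x
assemble the triple (trace(r) - 2; trace(r a) - x; trace(r b) - y)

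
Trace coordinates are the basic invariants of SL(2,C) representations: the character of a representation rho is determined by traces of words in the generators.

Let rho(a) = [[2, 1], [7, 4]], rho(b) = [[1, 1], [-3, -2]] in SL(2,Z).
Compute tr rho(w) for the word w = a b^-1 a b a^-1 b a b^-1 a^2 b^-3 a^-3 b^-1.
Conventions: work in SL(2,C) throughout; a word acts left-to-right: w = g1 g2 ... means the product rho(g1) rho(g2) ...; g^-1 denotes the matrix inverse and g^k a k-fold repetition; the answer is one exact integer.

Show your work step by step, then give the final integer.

-2704

rho(a) = [[2, 1], [7, 4]]
... * rho(b^-1) = [[-2, -1], [3, 1]]  ->  [[-1, -1], [-2, -3]]
... * rho(a) = [[2, 1], [7, 4]]  ->  [[-9, -5], [-25, -14]]
... * rho(b) = [[1, 1], [-3, -2]]  ->  [[6, 1], [17, 3]]
... * rho(a^-1) = [[4, -1], [-7, 2]]  ->  [[17, -4], [47, -11]]
... * rho(b) = [[1, 1], [-3, -2]]  ->  [[29, 25], [80, 69]]
... * rho(a) = [[2, 1], [7, 4]]  ->  [[233, 129], [643, 356]]
... * rho(b^-1) = [[-2, -1], [3, 1]]  ->  [[-79, -104], [-218, -287]]
... * rho(a) = [[2, 1], [7, 4]]  ->  [[-886, -495], [-2445, -1366]]
... * rho(a) = [[2, 1], [7, 4]]  ->  [[-5237, -2866], [-14452, -7909]]
... * rho(b^-1) = [[-2, -1], [3, 1]]  ->  [[1876, 2371], [5177, 6543]]
... * rho(b^-1) = [[-2, -1], [3, 1]]  ->  [[3361, 495], [9275, 1366]]
... * rho(b^-1) = [[-2, -1], [3, 1]]  ->  [[-5237, -2866], [-14452, -7909]]
... * rho(a^-1) = [[4, -1], [-7, 2]]  ->  [[-886, -495], [-2445, -1366]]
... * rho(a^-1) = [[4, -1], [-7, 2]]  ->  [[-79, -104], [-218, -287]]
... * rho(a^-1) = [[4, -1], [-7, 2]]  ->  [[412, -129], [1137, -356]]
... * rho(b^-1) = [[-2, -1], [3, 1]]  ->  [[-1211, -541], [-3342, -1493]]
tr = -1211 + -1493 = -2704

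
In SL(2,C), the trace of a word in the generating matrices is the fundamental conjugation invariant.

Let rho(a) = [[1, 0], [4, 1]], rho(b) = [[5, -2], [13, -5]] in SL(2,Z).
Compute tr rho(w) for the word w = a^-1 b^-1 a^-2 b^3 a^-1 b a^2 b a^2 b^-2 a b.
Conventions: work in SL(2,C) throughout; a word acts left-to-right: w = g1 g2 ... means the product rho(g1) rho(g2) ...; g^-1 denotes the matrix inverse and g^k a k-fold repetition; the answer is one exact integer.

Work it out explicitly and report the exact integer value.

-391160

rho(a^-1) = [[1, 0], [-4, 1]]
... * rho(b^-1) = [[-5, 2], [-13, 5]]  ->  [[-5, 2], [7, -3]]
... * rho(a^-1) = [[1, 0], [-4, 1]]  ->  [[-13, 2], [19, -3]]
... * rho(a^-1) = [[1, 0], [-4, 1]]  ->  [[-21, 2], [31, -3]]
... * rho(b) = [[5, -2], [13, -5]]  ->  [[-79, 32], [116, -47]]
... * rho(b) = [[5, -2], [13, -5]]  ->  [[21, -2], [-31, 3]]
... * rho(b) = [[5, -2], [13, -5]]  ->  [[79, -32], [-116, 47]]
... * rho(a^-1) = [[1, 0], [-4, 1]]  ->  [[207, -32], [-304, 47]]
... * rho(b) = [[5, -2], [13, -5]]  ->  [[619, -254], [-909, 373]]
... * rho(a) = [[1, 0], [4, 1]]  ->  [[-397, -254], [583, 373]]
... * rho(a) = [[1, 0], [4, 1]]  ->  [[-1413, -254], [2075, 373]]
... * rho(b) = [[5, -2], [13, -5]]  ->  [[-10367, 4096], [15224, -6015]]
... * rho(a) = [[1, 0], [4, 1]]  ->  [[6017, 4096], [-8836, -6015]]
... * rho(a) = [[1, 0], [4, 1]]  ->  [[22401, 4096], [-32896, -6015]]
... * rho(b^-1) = [[-5, 2], [-13, 5]]  ->  [[-165253, 65282], [242675, -95867]]
... * rho(b^-1) = [[-5, 2], [-13, 5]]  ->  [[-22401, -4096], [32896, 6015]]
... * rho(a) = [[1, 0], [4, 1]]  ->  [[-38785, -4096], [56956, 6015]]
... * rho(b) = [[5, -2], [13, -5]]  ->  [[-247173, 98050], [362975, -143987]]
tr = -247173 + -143987 = -391160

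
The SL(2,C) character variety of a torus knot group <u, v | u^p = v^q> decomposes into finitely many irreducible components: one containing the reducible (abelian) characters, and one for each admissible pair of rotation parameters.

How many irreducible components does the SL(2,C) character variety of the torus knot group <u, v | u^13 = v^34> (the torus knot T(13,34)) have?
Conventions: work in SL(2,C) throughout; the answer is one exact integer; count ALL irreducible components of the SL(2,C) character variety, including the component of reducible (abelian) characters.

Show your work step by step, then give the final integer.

199

For T(13,34): irreducibility forces the central element u^13 = v^34 to one of +I, -I.
So on each irreducible component the traces are pinned: tr(u) = 2*cos(pi*alpha/13) with 1 <= alpha <= 12, tr(v) = 2*cos(pi*beta/34) with 1 <= beta <= 33.
Consistency of u^13 = (-1)^alpha I with v^34 = (-1)^beta I forces alpha = beta (mod 2).
Counting: 6 odd alphas x 17 odd betas + 6 even alphas x 16 even betas = 102 + 96 = 198.
components with irreducible characters: 198; plus the single component of reducible (abelian) characters: total 199.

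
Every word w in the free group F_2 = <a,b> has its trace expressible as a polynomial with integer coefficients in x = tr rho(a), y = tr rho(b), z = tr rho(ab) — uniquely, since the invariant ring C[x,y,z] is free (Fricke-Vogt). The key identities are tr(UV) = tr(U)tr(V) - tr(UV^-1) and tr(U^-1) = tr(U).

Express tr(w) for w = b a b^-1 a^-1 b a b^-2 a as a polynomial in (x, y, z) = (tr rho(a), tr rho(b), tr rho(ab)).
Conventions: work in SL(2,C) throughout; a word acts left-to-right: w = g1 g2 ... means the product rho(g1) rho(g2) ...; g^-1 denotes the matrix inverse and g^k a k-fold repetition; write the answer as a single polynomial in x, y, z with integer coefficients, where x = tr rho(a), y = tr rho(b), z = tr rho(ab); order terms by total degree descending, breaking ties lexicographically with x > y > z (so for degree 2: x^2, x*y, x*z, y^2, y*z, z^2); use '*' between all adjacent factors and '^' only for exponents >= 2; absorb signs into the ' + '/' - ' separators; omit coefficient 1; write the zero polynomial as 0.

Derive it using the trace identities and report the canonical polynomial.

apply: tr(b a^2) = tr(a) tr(b a) - tr(b)  (reduce the a square) = x*z - y
tr(a b a^2) = tr(a) tr(b a^2) - tr(b a)  (reduce the a square) = x^2*z - x*y - z
use: tr(b a b a) = tr(a b) tr(a b) - tr(1)  (split on a) = z^2 - 2
tr(b a b) = tr(b) tr(a b) - tr(a)  (reduce the b square) = y*z - x
tr(a b a^2 b) = tr(a) tr(b a b a) - tr(b a b)  (reduce the a square) = x*z^2 - y*z - x
tr(a b^-1 a b a) = tr(a b a^2) tr(b) - tr(a b a^2 b)  (eliminate b^-1) = x^2*y*z - x*y^2 - x*z^2 + x
use: tr(a^2) = tr(a) tr(a) - tr(1)  (reduce the a square) = x^2 - 2
apply: tr(b a^2 b) = tr(b) tr(a^2 b) - tr(a^2)  (reduce the b square) = x*y*z - x^2 - y^2 + 2
apply: tr(a b a^2 b a) = tr(a) tr(b a^2 b a) - tr(b a^2 b)  (reduce the a square) = x^2*z^2 - 2*x*y*z + y^2 - 2
tr(b a b a b a) = tr(a b) tr(a b a b) - tr(a^-1 b^-1)  (split on a) = z^3 - 3*z
use: tr(b a b a b) = tr(b) tr(a b a b) - tr(a b a)  (reduce the b square) = y*z^2 - x*z - y
apply: tr(a b a^2 b a b) = tr(a) tr(b a b a b a) - tr(b a b a b)  (reduce the a square) = x*z^3 - y*z^2 - 2*x*z + y
tr(a b a b^-1 a b a) = tr(a b a^2 b a) tr(b) - tr(a b a^2 b a b)  (eliminate b^-1) = x^2*y*z^2 - 2*x*y^2*z - x*z^3 + y^3 + y*z^2 + 2*x*z - 3*y
tr(a b a b a b a b) = tr(b a b a) tr(b a b a) - tr(1)  (split on b) = z^4 - 4*z^2 + 2
tr(a b a b^-1 a b a b) = tr(a b a b a b a) tr(b) - tr(a b a b a b a b)  (eliminate b^-1) = x*y*z^3 - y^2*z^2 - z^4 - 2*x*y*z + y^2 + 4*z^2 - 2
tr(b a b^-1 a b a b^-1 a) = tr(a b a b^-1 a b a) tr(b) - tr(a b a b^-1 a b a b)  (eliminate b^-1) = x^2*y^2*z^2 - 2*x*y^3*z - 2*x*y*z^3 + y^4 + 2*y^2*z^2 + z^4 + 4*x*y*z - 4*y^2 - 4*z^2 + 2
tr(b^-1 a b a b^-1 a^-1 b a) = tr(b a b^-1 a b a b^-1) tr(a) - tr(b a b^-1 a b a b^-1 a)  (eliminate a^-1) = -x^2*y^2*z^2 + x^3*y*z + 2*x*y^3*z + 2*x*y*z^3 - x^2*y^2 - x^2*z^2 - y^4 - 2*y^2*z^2 - z^4 - 4*x*y*z + x^2 + 4*y^2 + 4*z^2 - 2
tr(b a^2 b a b) = tr(b) tr(a^2 b a b) - tr(a^2 b a)  (reduce the b square) = x*y*z^2 - x^2*z - y^2*z + z
tr(a^-1 b a^2 b a b) = tr(b a^2 b a b) tr(a) - tr(b a^2 b a b a)  (eliminate a^-1) = x^2*y*z^2 - x^3*z - x*y^2*z - x*z^3 + y*z^2 + 3*x*z - y
tr(a b a b^-1 a^-1 b a) = tr(a^-1 b a^2 b a) tr(b) - tr(a^-1 b a^2 b a b)  (eliminate b^-1) = -x^2*y*z^2 + x^3*z + 2*x*y^2*z + x*z^3 - x^2*y - y^3 - y*z^2 - 3*x*z + 3*y
apply: tr(b a b^-1 a^-1 b a b^-2 a) = tr(b^-1 a b a b^-1 a^-1 b a) tr(b) - tr(b^-1 a b a b^-1 a^-1 b a b)  (eliminate b^-1) = -x^2*y^3*z^2 + x^3*y^2*z + 2*x*y^4*z + 2*x*y^2*z^3 - x^2*y^3 - y^5 - 2*y^3*z^2 - y*z^4 - x^3*z - 6*x*y^2*z - x*z^3 + 2*x^2*y + 5*y^3 + 5*y*z^2 + 3*x*z - 5*y

-x^2*y^3*z^2 + x^3*y^2*z + 2*x*y^4*z + 2*x*y^2*z^3 - x^2*y^3 - y^5 - 2*y^3*z^2 - y*z^4 - x^3*z - 6*x*y^2*z - x*z^3 + 2*x^2*y + 5*y^3 + 5*y*z^2 + 3*x*z - 5*y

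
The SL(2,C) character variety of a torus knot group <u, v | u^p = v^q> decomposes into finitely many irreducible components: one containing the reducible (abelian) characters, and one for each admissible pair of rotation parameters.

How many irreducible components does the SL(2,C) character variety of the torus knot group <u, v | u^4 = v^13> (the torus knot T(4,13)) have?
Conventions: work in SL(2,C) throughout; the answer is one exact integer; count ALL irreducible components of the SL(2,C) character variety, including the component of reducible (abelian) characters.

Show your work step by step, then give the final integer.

19

Gamma = < u, v | u^4 = v^13 > (torus knot T(4,13)); the central element u^4 = v^13 acts as +I or -I in any irreducible SL(2,C) representation.
So on each irreducible component the traces are pinned: tr(u) = 2*cos(pi*alpha/4) with 1 <= alpha <= 3, tr(v) = 2*cos(pi*beta/13) with 1 <= beta <= 12.
u^4 = (-1)^alpha I and v^13 = (-1)^beta I must agree, so alpha and beta have equal parity.
Enumerate parity-matched pairs: 2*6 odd-odd plus 1*6 even-even gives 18.
Total: 18 irreducible-character components + 1 reducible (abelian) component = 19.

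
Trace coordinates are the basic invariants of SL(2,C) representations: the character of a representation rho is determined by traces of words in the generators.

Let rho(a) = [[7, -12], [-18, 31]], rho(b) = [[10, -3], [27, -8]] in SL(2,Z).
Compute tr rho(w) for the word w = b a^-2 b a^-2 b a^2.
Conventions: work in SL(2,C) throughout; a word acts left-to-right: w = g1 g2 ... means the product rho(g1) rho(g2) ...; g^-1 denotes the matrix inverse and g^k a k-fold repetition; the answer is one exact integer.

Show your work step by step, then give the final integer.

-6790644390994

rho(b) = [[10, -3], [27, -8]]
... * rho(a^-1) = [[31, 12], [18, 7]]  ->  [[256, 99], [693, 268]]
... * rho(a^-1) = [[31, 12], [18, 7]]  ->  [[9718, 3765], [26307, 10192]]
... * rho(b) = [[10, -3], [27, -8]]  ->  [[198835, -59274], [538254, -160457]]
... * rho(a^-1) = [[31, 12], [18, 7]]  ->  [[5096953, 1971102], [13797648, 5335849]]
... * rho(a^-1) = [[31, 12], [18, 7]]  ->  [[193485379, 74961150], [523772370, 202922719]]
... * rho(b) = [[10, -3], [27, -8]]  ->  [[3958804840, -1180145337], [10716637113, -3194698862]]
... * rho(a) = [[7, -12], [-18, 31]]  ->  [[48954249946, -84090163527], [132521039307, -227635310078]]
... * rho(a) = [[7, -12], [-18, 31]]  ->  [[1856302693108, -3194246068689], [5025082856553, -8646947084102]]
tr = 1856302693108 + -8646947084102 = -6790644390994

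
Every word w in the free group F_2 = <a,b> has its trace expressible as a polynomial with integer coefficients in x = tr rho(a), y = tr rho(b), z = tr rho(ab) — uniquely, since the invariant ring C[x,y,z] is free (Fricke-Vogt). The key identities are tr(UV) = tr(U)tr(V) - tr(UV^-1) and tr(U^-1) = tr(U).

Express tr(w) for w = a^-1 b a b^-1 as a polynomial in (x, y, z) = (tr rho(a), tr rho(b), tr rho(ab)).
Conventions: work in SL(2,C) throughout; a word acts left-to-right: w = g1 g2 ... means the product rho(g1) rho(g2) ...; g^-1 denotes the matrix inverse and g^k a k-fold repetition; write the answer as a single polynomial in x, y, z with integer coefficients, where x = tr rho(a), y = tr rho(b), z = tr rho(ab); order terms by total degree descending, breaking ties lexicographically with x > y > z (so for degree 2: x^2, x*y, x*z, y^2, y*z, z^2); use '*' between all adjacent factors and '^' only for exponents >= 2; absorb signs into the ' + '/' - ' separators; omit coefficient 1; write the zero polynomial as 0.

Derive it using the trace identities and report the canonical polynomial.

reduce: tr(a b a) = tr(a)*tr(b a) - tr(b)  (reduce the a square) = x*z - y
reduce: tr(a b a b) = tr(b a)*tr(b a) - tr(1)  (split on b) = z^2 - 2
reduce: tr(b a b^-1 a) = tr(a b a)*tr(b) - tr(a b a b)  (eliminate b^-1) = x*y*z - y^2 - z^2 + 2
tr(a^-1 b a b^-1) = tr(b a b^-1)*tr(a) - tr(b a b^-1 a)  (eliminate a^-1) = -x*y*z + x^2 + y^2 + z^2 - 2

-x*y*z + x^2 + y^2 + z^2 - 2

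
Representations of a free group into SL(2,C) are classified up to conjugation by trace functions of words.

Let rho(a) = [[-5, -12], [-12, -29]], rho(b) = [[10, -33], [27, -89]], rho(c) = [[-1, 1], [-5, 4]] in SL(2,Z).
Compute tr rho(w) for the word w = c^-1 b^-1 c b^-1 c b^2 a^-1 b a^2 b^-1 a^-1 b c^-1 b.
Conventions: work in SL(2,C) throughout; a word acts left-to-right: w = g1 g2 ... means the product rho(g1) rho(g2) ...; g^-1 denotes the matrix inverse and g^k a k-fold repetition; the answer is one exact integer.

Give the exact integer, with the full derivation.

865665954939074879

rho(c^-1) = [[4, -1], [5, -1]]
... * rho(b^-1) = [[-89, 33], [-27, 10]]  ->  [[-329, 122], [-418, 155]]
... * rho(c) = [[-1, 1], [-5, 4]]  ->  [[-281, 159], [-357, 202]]
... * rho(b^-1) = [[-89, 33], [-27, 10]]  ->  [[20716, -7683], [26319, -9761]]
... * rho(c) = [[-1, 1], [-5, 4]]  ->  [[17699, -10016], [22486, -12725]]
... * rho(b) = [[10, -33], [27, -89]]  ->  [[-93442, 307357], [-118715, 390487]]
... * rho(b) = [[10, -33], [27, -89]]  ->  [[7364219, -24271187], [9355999, -30835748]]
... * rho(a^-1) = [[-29, 12], [12, -5]]  ->  [[-504816595, 209726563], [-641352947, 266450728]]
... * rho(b) = [[10, -33], [27, -89]]  ->  [[614451251, -2006716472], [780640186, -2549467541]]
... * rho(a) = [[-5, -12], [-12, -29]]  ->  [[21008341409, 50821362676], [26690409562, 64566876457]]
... * rho(a) = [[-5, -12], [-12, -29]]  ->  [[-714898059157, -1725919614512], [-908254565294, -2192724331997]]
... * rho(b^-1) = [[-89, 33], [-27, 10]]  ->  [[110225756856797, -40850832097301], [140038213275085, -51899643974672]]
... * rho(a^-1) = [[-29, 12], [12, -5]]  ->  [[-3686756934014725, 1526963242768069], [-4683903912673529, 1939956779174380]]
... * rho(b) = [[10, -33], [27, -89]]  ->  [[4360438214590613, -14236749783872216], [5539793910972970, -18087324228293363]]
... * rho(c^-1) = [[4, -1], [5, -1]]  ->  [[-53741996060998628, 9876311569281603], [-68277445497574935, 12547530317320393]]
... * rho(b) = [[10, -33], [27, -89]]  ->  [[-270759548239382999, 894494140346892057], [-343991136408098739, 1136425503178457878]]
tr = -270759548239382999 + 1136425503178457878 = 865665954939074879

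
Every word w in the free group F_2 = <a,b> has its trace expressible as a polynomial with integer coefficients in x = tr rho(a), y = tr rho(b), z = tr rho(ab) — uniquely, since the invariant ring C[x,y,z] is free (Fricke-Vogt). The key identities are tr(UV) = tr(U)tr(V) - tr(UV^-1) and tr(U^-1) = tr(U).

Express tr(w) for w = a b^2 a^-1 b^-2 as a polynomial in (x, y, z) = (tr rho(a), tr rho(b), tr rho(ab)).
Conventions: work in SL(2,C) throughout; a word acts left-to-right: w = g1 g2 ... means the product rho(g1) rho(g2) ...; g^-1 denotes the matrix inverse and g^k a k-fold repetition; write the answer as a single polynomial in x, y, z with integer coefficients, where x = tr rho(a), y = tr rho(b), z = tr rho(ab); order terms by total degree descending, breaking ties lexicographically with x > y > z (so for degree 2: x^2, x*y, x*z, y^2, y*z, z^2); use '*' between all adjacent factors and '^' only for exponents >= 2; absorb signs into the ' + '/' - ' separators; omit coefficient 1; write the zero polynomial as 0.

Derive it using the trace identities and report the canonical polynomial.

reduce: trace(a^2 b) = trace(a)*trace(b a) - trace(b) = x*z - y
trace(a^2) = trace(a)*trace(a) - trace(1) = x^2 - 2
trace(a b^2 a) = trace(b)*trace(a^2 b) - trace(a^2) = x*y*z - x^2 - y^2 + 2
trace(a b a b) = trace(a b)*trace(a b) - trace(1) = z^2 - 2
reduce: trace(a b^2 a b) = trace(b)*trace(a b a b) - trace(a b a) = y*z^2 - x*z - y
reduce: trace(a b^2 a b^-1) = trace(a b^2 a)*trace(b) - trace(a b^2 a b) = x*y^2*z - x^2*y - y^3 - y*z^2 + x*z + 3*y
trace(b^-2 a b^2 a) = trace(a b^2 a b^-1)*trace(b) - trace(a b^2 a) = x*y^3*z - x^2*y^2 - y^4 - y^2*z^2 + x^2 + 4*y^2 - 2
so trace(a b^2 a^-1 b^-2) = trace(b^-2 a b^2)*trace(a) - trace(b^-2 a b^2 a) = -x*y^3*z + x^2*y^2 + y^4 + y^2*z^2 - 4*y^2 + 2

-x*y^3*z + x^2*y^2 + y^4 + y^2*z^2 - 4*y^2 + 2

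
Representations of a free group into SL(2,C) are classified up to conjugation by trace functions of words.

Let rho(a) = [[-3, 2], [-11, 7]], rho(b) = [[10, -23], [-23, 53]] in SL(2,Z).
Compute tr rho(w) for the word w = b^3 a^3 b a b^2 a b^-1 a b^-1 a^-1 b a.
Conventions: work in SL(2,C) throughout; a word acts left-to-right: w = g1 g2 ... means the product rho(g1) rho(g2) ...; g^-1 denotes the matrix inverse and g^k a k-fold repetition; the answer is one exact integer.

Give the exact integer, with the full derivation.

-29418325960185746254290

rho(b) = [[10, -23], [-23, 53]]
... * rho(b) = [[10, -23], [-23, 53]]  ->  [[629, -1449], [-1449, 3338]]
... * rho(b) = [[10, -23], [-23, 53]]  ->  [[39617, -91264], [-91264, 210241]]
... * rho(a) = [[-3, 2], [-11, 7]]  ->  [[885053, -559614], [-2038859, 1289159]]
... * rho(a) = [[-3, 2], [-11, 7]]  ->  [[3500595, -2147192], [-8064172, 4946395]]
... * rho(a) = [[-3, 2], [-11, 7]]  ->  [[13117327, -8029154], [-30217829, 18496421]]
... * rho(b) = [[10, -23], [-23, 53]]  ->  [[315843812, -727243683], [-727595973, 1675320380]]
... * rho(a) = [[-3, 2], [-11, 7]]  ->  [[7052149077, -4459018157], [-16245736261, 10272050714]]
... * rho(b) = [[10, -23], [-23, 53]]  ->  [[173078908381, -398527391092], [-398714529032, 918070621845]]
... * rho(b) = [[10, -23], [-23, 53]]  ->  [[10896919078926, -25102766620639], [-25102769592755, 57828177125521]]
... * rho(a) = [[-3, 2], [-11, 7]]  ->  [[243439675590251, -153925528186621], [-560801639602466, 354591700693137]]
... * rho(b^-1) = [[53, 23], [23, 10]]  ->  [[9362015657991020, 4059857256709563], [-21566877782988547, -9352520703925348]]
... * rho(a) = [[-3, 2], [-11, 7]]  ->  [[-72744476797778253, 47143032112948981], [167578361092144469, -108601400493454530]]
... * rho(b^-1) = [[53, 23], [23, 10]]  ->  [[-2771167531684420846, -1201692645219410009], [6383820926534202667, 2768288300184777487]]
... * rho(a^-1) = [[7, -2], [11, -3]]  ->  [[-32616791819204456021, 9147412999027071719], [75137917787771971026, -21072506753622737795]]
... * rho(b) = [[10, -23], [-23, 53]]  ->  [[-536558417169667209747, 1234999100790137289590], [1236046833211042679545, -2845014967060760436733]]
... * rho(a) = [[-3, 2], [-11, 7]]  ->  [[-11975314857182508556249, 7571876871191626607636], [27587024138035236765428, -17443011103003237698041]]
tr = -11975314857182508556249 + -17443011103003237698041 = -29418325960185746254290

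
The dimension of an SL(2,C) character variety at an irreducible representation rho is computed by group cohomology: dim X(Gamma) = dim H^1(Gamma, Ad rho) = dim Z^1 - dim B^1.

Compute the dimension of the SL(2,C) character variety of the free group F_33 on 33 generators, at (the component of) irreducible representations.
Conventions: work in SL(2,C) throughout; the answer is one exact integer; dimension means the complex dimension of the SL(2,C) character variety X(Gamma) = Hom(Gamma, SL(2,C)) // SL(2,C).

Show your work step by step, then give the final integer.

96

The free group F_33: 33 generators, no relators.
So Z^1 = (sl_2)^33 in full: dim Z^1 = 99.
Irreducibility makes the coboundary map sl_2 -> Z^1 injective (trivial centralizer), so dim B^1 = 3.
dim H^1 = 99 - 3 = 96, which is dim X.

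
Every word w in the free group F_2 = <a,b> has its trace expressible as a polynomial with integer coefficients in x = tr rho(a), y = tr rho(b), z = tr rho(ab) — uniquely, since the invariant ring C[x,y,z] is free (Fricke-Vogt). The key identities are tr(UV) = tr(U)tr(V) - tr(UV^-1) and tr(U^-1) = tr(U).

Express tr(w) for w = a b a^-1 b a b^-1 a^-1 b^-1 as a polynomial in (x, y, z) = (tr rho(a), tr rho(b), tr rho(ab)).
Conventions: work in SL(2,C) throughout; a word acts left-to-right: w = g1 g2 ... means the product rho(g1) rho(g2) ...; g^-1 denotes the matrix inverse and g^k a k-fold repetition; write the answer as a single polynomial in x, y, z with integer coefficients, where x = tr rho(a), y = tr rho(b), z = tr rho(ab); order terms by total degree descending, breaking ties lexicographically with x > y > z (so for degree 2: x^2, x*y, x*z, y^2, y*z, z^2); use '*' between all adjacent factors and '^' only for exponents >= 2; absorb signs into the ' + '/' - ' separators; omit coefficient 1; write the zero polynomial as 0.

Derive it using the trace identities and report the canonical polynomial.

x^2*y^2*z^2 - 2*x^3*y*z - x*y^3*z - 2*x*y*z^3 + x^4 + x^2*y^2 + 2*x^2*z^2 + y^2*z^2 + z^4 + 4*x*y*z - 4*x^2 - 4*z^2 + 2

so tr(a^2 b) = tr(a) tr(b a) - tr(b) = x*z - y
so tr(a^2) = tr(a) tr(a) - tr(1) = x^2 - 2
tr(b a^2 b) = tr(b) tr(a^2 b) - tr(a^2) = x*y*z - x^2 - y^2 + 2
reduce: tr(b a b a) = tr(b a) tr(b a) - tr(1) = z^2 - 2
tr(b a b) = tr(b) tr(a b) - tr(a) = y*z - x
tr(b a^2 b a) = tr(a) tr(b a b a) - tr(b a b) = x*z^2 - y*z - x
so tr(a b a^-1 b a) = tr(b a^2 b) tr(a) - tr(b a^2 b a) = x^2*y*z - x^3 - x*y^2 - x*z^2 + y*z + 3*x
so tr(a^2 b a) = tr(a) tr(b a^2) - tr(b a) = x^2*z - x*y - z
so tr(a b a b^2 a) = tr(b) tr(a^2 b a b) - tr(a^2 b a) = x*y*z^2 - x^2*z - y^2*z + z
tr(a b a b a b) = tr(a b) tr(a b a b) - tr(a^-1 b^-1) = z^3 - 3*z
tr(a b a b^2 a b) = tr(b) tr(a b a b a b) - tr(a b a b a) = y*z^3 - x*z^2 - 2*y*z + x
reduce: tr(b a b^-1 a b a b) = tr(a b a b^2 a) tr(b) - tr(a b a b^2 a b) = x*y^2*z^2 - x^2*y*z - y^3*z - y*z^3 + x*z^2 + 3*y*z - x
reduce: tr(b a b a b) = tr(b) tr(a b a b) - tr(a b a) = y*z^2 - x*z - y
reduce: tr(a b a b a b a) = tr(a) tr(b a b a b a) - tr(b a b a b) = x*z^3 - y*z^2 - 2*x*z + y
tr(a b a b a b a b) = tr(a b) tr(a b a b a b) - tr(a^-1 b^-1 a^-1 b^-1) = z^4 - 4*z^2 + 2
reduce: tr(b a b^-1 a b a b a) = tr(a b a b a b a) tr(b) - tr(a b a b a b a b) = x*y*z^3 - y^2*z^2 - z^4 - 2*x*y*z + y^2 + 4*z^2 - 2
tr(b a b a^-1 b a b^-1 a) = tr(b a b^-1 a b a b) tr(a) - tr(b a b^-1 a b a b a) = x^2*y^2*z^2 - x^3*y*z - x*y^3*z - 2*x*y*z^3 + x^2*z^2 + y^2*z^2 + z^4 + 5*x*y*z - x^2 - y^2 - 4*z^2 + 2
so tr(a b a^-1 b a b^-1 a^-1 b) = tr(b a b a^-1 b a b^-1) tr(a) - tr(b a b a^-1 b a b^-1 a) = -x^2*y^2*z^2 + 2*x^3*y*z + x*y^3*z + 2*x*y*z^3 - x^4 - x^2*y^2 - 2*x^2*z^2 - y^2*z^2 - z^4 - 4*x*y*z + 4*x^2 + y^2 + 4*z^2 - 2
reduce: tr(a b a^-1 b a b^-1 a^-1 b^-1) = tr(a b a^-1 b a b^-1 a^-1) tr(b) - tr(a b a^-1 b a b^-1 a^-1 b) = x^2*y^2*z^2 - 2*x^3*y*z - x*y^3*z - 2*x*y*z^3 + x^4 + x^2*y^2 + 2*x^2*z^2 + y^2*z^2 + z^4 + 4*x*y*z - 4*x^2 - 4*z^2 + 2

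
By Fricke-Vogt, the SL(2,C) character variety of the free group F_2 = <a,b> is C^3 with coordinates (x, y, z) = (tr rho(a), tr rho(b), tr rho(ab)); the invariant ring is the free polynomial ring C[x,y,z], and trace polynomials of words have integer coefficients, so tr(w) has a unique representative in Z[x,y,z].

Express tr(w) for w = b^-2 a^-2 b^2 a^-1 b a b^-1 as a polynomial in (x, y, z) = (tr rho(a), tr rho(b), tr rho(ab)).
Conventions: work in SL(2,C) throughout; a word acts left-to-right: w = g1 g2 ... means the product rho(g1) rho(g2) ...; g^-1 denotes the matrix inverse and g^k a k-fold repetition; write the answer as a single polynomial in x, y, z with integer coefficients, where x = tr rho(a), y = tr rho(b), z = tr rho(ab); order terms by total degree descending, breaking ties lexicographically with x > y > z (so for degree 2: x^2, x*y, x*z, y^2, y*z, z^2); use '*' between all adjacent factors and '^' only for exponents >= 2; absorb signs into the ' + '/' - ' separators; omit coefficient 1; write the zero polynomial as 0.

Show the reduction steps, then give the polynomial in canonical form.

-x^3*y^5*z + x^4*y^4 + x^2*y^6 + 2*x^2*y^4*z^2 + x^3*y^3*z - x*y^5*z - x*y^3*z^3 - 2*x^4*y^2 - 6*x^2*y^4 - 3*x^2*y^2*z^2 + 5*x*y^3*z + x*y*z^3 + x^4 + 9*x^2*y^2 + x^2*z^2 - 3*x*y*z - 4*x^2 - y^2 - z^2 + 2

apply: tr(b^2) = tr(b) tr(b) - tr(1)  (reduce the b square) = y^2 - 2
tr(b^3) = tr(b) tr(b^2) - tr(b)  (reduce the b square) = y^3 - 3*y
use: tr(a b^2) = tr(b) tr(a b) - tr(a)  (reduce the b square) = y*z - x
tr(b^3 a) = tr(b) tr(a b^2) - tr(a b)  (reduce the b square) = y^2*z - x*y - z
tr(b a^-1 b^2) = tr(b^3) tr(a) - tr(b^3 a)  (eliminate a^-1) = x*y^3 - y^2*z - 2*x*y + z
use: tr(a b a b) = tr(b a) tr(b a) - tr(1)  (split on b) = z^2 - 2
tr(a b a) = tr(a) tr(b a) - tr(b)  (reduce the a square) = x*z - y
tr(b^2 a b a) = tr(b) tr(a b a b) - tr(a b a)  (reduce the b square) = y*z^2 - x*z - y
apply: tr(b a^-1 b^2 a) = tr(b^2 a b) tr(a) - tr(b^2 a b a)  (eliminate a^-1) = x*y^2*z - x^2*y - y*z^2 + y
tr(a^-1 b^2 a^-1 b) = tr(b a^-1 b^2) tr(a) - tr(b a^-1 b^2 a)  (eliminate a^-1) = x^2*y^3 - 2*x*y^2*z - x^2*y + y*z^2 + x*z - y
tr(b a b^3) = tr(b) tr(a b^3) - tr(a b^2)  (reduce the b square) = y^3*z - x*y^2 - 2*y*z + x
use: tr(b a b^3 a) = tr(b) tr(b a b a b) - tr(b a b a)  (reduce the b square) = y^2*z^2 - x*y*z - y^2 - z^2 + 2
apply: tr(b^2 a^-1 b a b) = tr(b a b^3) tr(a) - tr(b a b^3 a)  (eliminate a^-1) = x*y^3*z - x^2*y^2 - y^2*z^2 - x*y*z + x^2 + y^2 + z^2 - 2
tr(a b a b a b) = tr(b a) tr(b a b a) - tr(b^-1 a^-1)  (split on b) = z^3 - 3*z
use: tr(a b a b a) = tr(a) tr(b a b a) - tr(b a b)  (reduce the a square) = x*z^2 - y*z - x
use: tr(b a b a b^2 a) = tr(b) tr(a b a b a b) - tr(a b a b a)  (reduce the b square) = y*z^3 - x*z^2 - 2*y*z + x
tr(b^2 a^-1 b a b a) = tr(b a b a b^2) tr(a) - tr(b a b a b^2 a)  (eliminate a^-1) = x*y^2*z^2 - x^2*y*z - y*z^3 - x*y^2 + 2*y*z + x
use: tr(b^2 a^-1 b a b a^-1) = tr(b^2 a^-1 b a b) tr(a) - tr(b^2 a^-1 b a b a)  (eliminate a^-1) = x^2*y^3*z - x^3*y^2 - 2*x*y^2*z^2 + y*z^3 + x^3 + 2*x*y^2 + x*z^2 - 2*y*z - 3*x
use: tr(a^-2 b^2 a^-1 b a b) = tr(b^2 a^-1 b a b a^-1) tr(a) - tr(b^2 a^-1 b a b)  (eliminate a^-1) = x^3*y^3*z - x^4*y^2 - 2*x^2*y^2*z^2 - x*y^3*z + x*y*z^3 + x^4 + 3*x^2*y^2 + x^2*z^2 + y^2*z^2 - x*y*z - 4*x^2 - y^2 - z^2 + 2
tr(a^-2 b^2 a^-1 b a b^-1) = tr(a^-2 b^2 a^-1 b a) tr(b) - tr(a^-2 b^2 a^-1 b a b)  (eliminate b^-1) = -x^3*y^3*z + x^4*y^2 + x^2*y^4 + 2*x^2*y^2*z^2 - x*y^3*z - x*y*z^3 - x^4 - 4*x^2*y^2 - x^2*z^2 + 2*x*y*z + 4*x^2 + z^2 - 2
tr(a^-2 b^2 a^-1 b a b^-2) = tr(a^-2 b^2 a^-1 b a b^-1) tr(b) - tr(a^-2 b^2 a^-1 b a)  (eliminate b^-1) = -x^3*y^4*z + x^4*y^3 + x^2*y^5 + 2*x^2*y^3*z^2 - x*y^4*z - x*y^2*z^3 - x^4*y - 5*x^2*y^3 - x^2*y*z^2 + 4*x*y^2*z + 5*x^2*y - x*z - y
tr(b^-2 a^-2 b^2 a^-1 b a b^-1) = tr(a^-2 b^2 a^-1 b a b^-2) tr(b) - tr(a^-2 b^2 a^-1 b a b^-1)  (eliminate b^-1) = -x^3*y^5*z + x^4*y^4 + x^2*y^6 + 2*x^2*y^4*z^2 + x^3*y^3*z - x*y^5*z - x*y^3*z^3 - 2*x^4*y^2 - 6*x^2*y^4 - 3*x^2*y^2*z^2 + 5*x*y^3*z + x*y*z^3 + x^4 + 9*x^2*y^2 + x^2*z^2 - 3*x*y*z - 4*x^2 - y^2 - z^2 + 2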